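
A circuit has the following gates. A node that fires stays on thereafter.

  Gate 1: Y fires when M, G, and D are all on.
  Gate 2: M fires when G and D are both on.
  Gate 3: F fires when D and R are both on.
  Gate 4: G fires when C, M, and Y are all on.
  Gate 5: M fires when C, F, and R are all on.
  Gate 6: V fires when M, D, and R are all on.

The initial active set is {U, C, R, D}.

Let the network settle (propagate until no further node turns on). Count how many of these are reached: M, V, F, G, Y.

Gate 3: D and R on → F on.
Gate 5: C, F, and R on → M on.
M, D, and R are on, so V fires (Gate 6).
M: reached.
V: reached.
F: reached.
G would need C, M, and Y (Gate 4), but Y never turns on.
Y would need M, G, and D (Gate 1), but G never turns on.
Reached: M, V, and F — 3 of the 5.

3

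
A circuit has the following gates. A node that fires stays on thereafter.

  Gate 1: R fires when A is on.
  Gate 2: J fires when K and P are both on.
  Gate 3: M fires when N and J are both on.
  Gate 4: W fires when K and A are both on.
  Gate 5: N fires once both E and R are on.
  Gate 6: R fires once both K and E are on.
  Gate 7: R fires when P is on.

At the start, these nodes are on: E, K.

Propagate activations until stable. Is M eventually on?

No

M would need N and J (Gate 3), but J never turns on.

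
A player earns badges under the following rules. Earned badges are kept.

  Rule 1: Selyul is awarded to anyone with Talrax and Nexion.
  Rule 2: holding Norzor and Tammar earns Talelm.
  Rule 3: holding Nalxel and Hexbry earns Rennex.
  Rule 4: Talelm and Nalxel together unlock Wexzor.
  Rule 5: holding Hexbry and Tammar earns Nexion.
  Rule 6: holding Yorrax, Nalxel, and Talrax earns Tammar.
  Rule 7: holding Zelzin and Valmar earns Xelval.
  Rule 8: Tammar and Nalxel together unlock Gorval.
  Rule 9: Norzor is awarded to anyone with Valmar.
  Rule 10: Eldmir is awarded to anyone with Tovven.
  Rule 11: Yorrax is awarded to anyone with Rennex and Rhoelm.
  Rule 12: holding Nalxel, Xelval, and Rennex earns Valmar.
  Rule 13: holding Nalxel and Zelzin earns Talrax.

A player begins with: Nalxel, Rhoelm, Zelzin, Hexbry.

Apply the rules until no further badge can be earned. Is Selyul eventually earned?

Yes

With Nalxel and Zelzin, Talrax is earned (Rule 13).
With Nalxel and Hexbry, Rennex is earned (Rule 3).
With Rennex and Rhoelm, Yorrax is earned (Rule 11).
With Yorrax, Nalxel, and Talrax, Tammar is earned (Rule 6).
With Hexbry and Tammar, Nexion is earned (Rule 5).
With Talrax and Nexion, Selyul is earned (Rule 1).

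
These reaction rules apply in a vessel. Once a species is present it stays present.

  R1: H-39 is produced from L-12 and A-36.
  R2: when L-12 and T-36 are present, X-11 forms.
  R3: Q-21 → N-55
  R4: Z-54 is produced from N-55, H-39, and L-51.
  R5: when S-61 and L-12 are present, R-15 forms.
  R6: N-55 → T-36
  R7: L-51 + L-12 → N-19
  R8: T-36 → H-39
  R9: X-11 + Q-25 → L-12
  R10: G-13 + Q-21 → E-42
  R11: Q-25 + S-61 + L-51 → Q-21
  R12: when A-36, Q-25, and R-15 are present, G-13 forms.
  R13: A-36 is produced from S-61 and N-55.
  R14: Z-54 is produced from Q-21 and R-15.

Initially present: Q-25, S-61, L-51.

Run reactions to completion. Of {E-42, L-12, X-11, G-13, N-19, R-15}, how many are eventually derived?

E-42 would need G-13 and Q-21 (R10), but G-13 never forms.
L-12 would need X-11 and Q-25 (R9), but X-11 never forms.
X-11 would need L-12 and T-36 (R2), but L-12 never forms.
G-13 would need A-36, Q-25, and R-15 (R12), but R-15 never forms.
N-19 would need L-51 and L-12 (R7), but L-12 never forms.
R-15 would need S-61 and L-12 (R5), but L-12 never forms.
None of the 6 are reached.

0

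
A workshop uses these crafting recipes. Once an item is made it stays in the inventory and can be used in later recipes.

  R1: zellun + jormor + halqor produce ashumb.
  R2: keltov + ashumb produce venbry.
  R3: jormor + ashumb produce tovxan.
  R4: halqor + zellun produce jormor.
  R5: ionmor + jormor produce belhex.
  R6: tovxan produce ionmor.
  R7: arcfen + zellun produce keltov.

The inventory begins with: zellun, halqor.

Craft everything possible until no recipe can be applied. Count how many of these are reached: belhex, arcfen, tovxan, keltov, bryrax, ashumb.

Using R4, halqor and zellun make jormor.
zellun + jormor + halqor → ashumb (R1).
jormor + ashumb → tovxan (R3).
tovxan → ionmor (R6).
ionmor + jormor → belhex (R5).
belhex: reached.
No rule produces arcfen, and it is not given.
tovxan: reached.
keltov would need arcfen and zellun (R7), but arcfen is never obtained.
No rule produces bryrax, and it is not given.
ashumb: reached.
Reached: belhex, tovxan, and ashumb — 3 of the 6.

3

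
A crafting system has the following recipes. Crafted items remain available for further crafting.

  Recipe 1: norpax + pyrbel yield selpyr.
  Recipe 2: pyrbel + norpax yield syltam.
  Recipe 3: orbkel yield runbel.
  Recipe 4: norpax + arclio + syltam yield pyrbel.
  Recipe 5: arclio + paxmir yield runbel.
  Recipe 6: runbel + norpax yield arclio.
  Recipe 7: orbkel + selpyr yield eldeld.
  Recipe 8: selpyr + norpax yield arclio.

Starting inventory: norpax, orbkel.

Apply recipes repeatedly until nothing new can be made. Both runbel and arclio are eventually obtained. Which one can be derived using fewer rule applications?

runbel

runbel: orbkel → runbel (Recipe 3). [1 rule application]
arclio: Using Recipe 3, orbkel makes runbel. Using Recipe 6, runbel and norpax make arclio. [2 rule applications]
runbel needs fewer.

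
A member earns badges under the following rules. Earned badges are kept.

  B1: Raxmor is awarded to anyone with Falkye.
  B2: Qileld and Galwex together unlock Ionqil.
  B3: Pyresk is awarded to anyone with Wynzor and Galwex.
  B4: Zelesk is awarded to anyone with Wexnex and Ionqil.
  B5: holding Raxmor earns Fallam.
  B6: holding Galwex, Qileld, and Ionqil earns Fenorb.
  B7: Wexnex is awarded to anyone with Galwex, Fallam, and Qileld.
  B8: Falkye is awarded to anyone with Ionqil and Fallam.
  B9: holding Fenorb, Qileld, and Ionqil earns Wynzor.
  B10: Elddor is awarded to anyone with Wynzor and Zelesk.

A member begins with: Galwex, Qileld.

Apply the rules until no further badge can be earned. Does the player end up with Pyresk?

With Qileld and Galwex, Ionqil is earned (B2).
With Galwex, Qileld, and Ionqil, Fenorb is earned (B6).
With Fenorb, Qileld, and Ionqil, Wynzor is earned (B9).
With Wynzor and Galwex, Pyresk is earned (B3).

Yes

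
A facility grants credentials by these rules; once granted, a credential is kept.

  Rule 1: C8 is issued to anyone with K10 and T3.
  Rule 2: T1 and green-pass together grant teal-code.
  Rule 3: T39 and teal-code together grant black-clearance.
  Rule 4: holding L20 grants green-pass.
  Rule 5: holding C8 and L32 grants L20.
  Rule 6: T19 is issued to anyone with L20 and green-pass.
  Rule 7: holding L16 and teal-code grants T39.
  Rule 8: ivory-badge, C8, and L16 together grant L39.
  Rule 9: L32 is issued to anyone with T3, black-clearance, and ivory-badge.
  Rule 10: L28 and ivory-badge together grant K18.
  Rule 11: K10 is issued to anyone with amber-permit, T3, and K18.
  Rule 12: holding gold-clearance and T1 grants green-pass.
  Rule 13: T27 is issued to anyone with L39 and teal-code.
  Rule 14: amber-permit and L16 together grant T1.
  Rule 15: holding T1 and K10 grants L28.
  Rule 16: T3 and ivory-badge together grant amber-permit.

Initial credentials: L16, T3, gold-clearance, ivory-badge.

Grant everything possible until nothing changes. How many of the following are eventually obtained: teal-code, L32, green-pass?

3

Holding T3 and ivory-badge grants amber-permit (Rule 16).
Holding amber-permit and L16 grants T1 (Rule 14).
Holding gold-clearance and T1 grants green-pass (Rule 12).
Holding T1 and green-pass grants teal-code (Rule 2).
Holding L16 and teal-code grants T39 (Rule 7).
Holding T39 and teal-code grants black-clearance (Rule 3).
Holding T3, black-clearance, and ivory-badge grants L32 (Rule 9).
teal-code: reached.
L32: reached.
green-pass: reached.
All 3 are reached.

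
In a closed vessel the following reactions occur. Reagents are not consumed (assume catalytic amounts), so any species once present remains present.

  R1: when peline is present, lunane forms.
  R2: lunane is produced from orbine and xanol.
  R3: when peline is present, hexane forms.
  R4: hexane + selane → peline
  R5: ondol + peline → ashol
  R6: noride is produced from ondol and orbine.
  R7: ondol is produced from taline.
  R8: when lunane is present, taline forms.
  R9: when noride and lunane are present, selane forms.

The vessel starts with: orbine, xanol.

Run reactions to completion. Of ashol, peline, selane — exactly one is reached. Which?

orbine and xanol present → lunane forms (R2).
lunane present → taline forms (R8).
taline present → ondol forms (R7).
ondol and orbine present → noride forms (R6).
noride and lunane present → selane forms (R9).
peline would need hexane and selane (R4), but hexane never forms. ashol would need ondol and peline (R5), but peline never forms.

selane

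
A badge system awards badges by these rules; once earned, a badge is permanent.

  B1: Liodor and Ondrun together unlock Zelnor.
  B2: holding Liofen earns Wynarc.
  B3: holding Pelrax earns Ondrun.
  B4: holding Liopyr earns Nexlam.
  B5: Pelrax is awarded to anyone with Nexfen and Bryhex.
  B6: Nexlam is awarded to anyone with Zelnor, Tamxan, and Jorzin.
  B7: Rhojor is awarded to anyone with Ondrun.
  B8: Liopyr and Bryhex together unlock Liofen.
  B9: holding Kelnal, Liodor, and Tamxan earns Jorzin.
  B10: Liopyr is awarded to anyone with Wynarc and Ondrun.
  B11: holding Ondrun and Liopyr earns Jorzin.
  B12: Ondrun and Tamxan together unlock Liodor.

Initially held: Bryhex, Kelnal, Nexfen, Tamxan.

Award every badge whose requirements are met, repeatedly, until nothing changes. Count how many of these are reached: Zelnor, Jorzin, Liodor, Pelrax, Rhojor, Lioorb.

With Nexfen and Bryhex, Pelrax is earned (B5).
With Pelrax, Ondrun is earned (B3).
With Ondrun and Tamxan, Liodor is earned (B12).
With Ondrun, Rhojor is earned (B7).
With Kelnal, Liodor, and Tamxan, Jorzin is earned (B9).
With Liodor and Ondrun, Zelnor is earned (B1).
Zelnor: reached.
Jorzin: reached.
Liodor: reached.
Pelrax: reached.
Rhojor: reached.
No rule produces Lioorb, and it is not given.
Reached: Zelnor, Jorzin, Liodor, Pelrax, and Rhojor — 5 of the 6.

5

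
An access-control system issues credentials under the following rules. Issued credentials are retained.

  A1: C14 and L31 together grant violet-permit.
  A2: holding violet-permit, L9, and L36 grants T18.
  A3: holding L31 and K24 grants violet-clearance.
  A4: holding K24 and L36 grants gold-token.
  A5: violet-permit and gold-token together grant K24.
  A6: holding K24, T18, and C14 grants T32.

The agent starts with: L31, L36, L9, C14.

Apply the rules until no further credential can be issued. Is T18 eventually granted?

Yes

Holding C14 and L31 grants violet-permit (A1).
Holding violet-permit, L9, and L36 grants T18 (A2).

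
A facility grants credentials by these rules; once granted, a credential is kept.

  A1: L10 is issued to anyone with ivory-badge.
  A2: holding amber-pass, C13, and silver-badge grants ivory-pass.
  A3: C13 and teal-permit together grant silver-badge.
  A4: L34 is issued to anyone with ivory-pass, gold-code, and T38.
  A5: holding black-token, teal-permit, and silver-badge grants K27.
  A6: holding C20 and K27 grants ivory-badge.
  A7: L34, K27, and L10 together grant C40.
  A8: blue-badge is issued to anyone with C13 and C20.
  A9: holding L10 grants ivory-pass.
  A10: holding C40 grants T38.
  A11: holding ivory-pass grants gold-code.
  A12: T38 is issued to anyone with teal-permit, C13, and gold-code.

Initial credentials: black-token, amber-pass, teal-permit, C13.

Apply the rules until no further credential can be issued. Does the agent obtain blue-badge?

blue-badge would need C13 and C20 (A8), but C20 is never granted.

No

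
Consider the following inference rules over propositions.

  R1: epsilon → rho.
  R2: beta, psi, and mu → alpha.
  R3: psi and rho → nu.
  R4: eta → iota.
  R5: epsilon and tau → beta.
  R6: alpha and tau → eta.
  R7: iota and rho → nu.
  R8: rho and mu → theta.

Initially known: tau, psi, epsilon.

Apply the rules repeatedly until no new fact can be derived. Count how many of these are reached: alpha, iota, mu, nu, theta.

1

From epsilon, R1 gives rho.
From psi and rho, R3 gives nu.
alpha would need beta, psi, and mu (R2), but mu is never established.
iota would need eta (R4), but eta is never established.
No rule produces mu, and it is not given.
nu: reached.
theta would need rho and mu (R8), but mu is never established.
Reached: nu — 1 of the 5.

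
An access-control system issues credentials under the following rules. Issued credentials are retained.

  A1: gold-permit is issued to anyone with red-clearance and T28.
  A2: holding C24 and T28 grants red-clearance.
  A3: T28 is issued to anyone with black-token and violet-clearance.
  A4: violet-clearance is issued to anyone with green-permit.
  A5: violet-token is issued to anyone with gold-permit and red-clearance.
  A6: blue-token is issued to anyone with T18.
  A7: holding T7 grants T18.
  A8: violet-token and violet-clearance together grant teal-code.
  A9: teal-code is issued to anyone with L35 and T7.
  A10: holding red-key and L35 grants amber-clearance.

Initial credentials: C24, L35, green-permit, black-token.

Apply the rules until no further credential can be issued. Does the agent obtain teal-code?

Holding green-permit grants violet-clearance (A4).
Holding black-token and violet-clearance grants T28 (A3).
Holding C24 and T28 grants red-clearance (A2).
Holding red-clearance and T28 grants gold-permit (A1).
Holding gold-permit and red-clearance grants violet-token (A5).
Holding violet-token and violet-clearance grants teal-code (A8).

Yes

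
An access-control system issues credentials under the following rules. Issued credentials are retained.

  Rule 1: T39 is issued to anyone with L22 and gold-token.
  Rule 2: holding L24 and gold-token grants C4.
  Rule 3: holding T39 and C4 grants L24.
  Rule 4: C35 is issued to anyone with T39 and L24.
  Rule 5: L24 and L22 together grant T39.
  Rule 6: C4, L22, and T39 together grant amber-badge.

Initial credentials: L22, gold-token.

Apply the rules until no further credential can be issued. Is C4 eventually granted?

No

C4 would need L24 and gold-token (Rule 2), but L24 is never granted.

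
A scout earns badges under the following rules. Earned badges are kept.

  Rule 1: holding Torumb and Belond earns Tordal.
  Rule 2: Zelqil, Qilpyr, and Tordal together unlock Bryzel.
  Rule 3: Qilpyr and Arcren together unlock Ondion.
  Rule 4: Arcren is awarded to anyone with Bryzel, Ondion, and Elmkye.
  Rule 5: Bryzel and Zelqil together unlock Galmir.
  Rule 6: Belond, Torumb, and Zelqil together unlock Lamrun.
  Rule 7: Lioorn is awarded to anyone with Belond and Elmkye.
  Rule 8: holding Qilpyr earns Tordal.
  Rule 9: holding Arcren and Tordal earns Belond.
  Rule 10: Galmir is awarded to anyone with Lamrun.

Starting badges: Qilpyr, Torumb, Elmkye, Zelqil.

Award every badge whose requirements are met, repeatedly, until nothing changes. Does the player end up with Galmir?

Yes

With Qilpyr, Tordal is earned (Rule 8).
With Zelqil, Qilpyr, and Tordal, Bryzel is earned (Rule 2).
With Bryzel and Zelqil, Galmir is earned (Rule 5).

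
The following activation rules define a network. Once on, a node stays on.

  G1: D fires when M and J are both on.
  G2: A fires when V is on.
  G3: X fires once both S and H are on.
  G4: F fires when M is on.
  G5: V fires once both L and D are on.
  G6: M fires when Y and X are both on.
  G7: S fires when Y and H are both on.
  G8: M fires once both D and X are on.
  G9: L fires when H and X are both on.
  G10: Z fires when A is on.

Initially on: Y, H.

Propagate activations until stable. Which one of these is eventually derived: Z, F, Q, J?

F

G7: Y and H on → S on.
S and H are on, so X fires (G3).
G6: Y and X on → M on.
M is on, so F fires (G4).
No rule produces Q, and it is not given. No rule produces J, and it is not given. Z would need A (G10), but A never turns on.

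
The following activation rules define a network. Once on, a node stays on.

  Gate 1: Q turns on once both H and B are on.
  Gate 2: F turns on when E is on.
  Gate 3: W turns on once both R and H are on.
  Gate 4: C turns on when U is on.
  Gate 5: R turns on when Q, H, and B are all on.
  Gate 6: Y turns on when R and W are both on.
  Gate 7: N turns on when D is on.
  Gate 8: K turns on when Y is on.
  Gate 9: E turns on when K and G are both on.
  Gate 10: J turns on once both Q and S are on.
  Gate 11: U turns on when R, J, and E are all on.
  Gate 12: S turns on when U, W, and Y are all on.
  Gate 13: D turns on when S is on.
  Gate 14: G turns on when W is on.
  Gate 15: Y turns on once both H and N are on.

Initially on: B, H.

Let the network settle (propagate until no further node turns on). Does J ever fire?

J would need Q and S (Gate 10), but S never turns on.

No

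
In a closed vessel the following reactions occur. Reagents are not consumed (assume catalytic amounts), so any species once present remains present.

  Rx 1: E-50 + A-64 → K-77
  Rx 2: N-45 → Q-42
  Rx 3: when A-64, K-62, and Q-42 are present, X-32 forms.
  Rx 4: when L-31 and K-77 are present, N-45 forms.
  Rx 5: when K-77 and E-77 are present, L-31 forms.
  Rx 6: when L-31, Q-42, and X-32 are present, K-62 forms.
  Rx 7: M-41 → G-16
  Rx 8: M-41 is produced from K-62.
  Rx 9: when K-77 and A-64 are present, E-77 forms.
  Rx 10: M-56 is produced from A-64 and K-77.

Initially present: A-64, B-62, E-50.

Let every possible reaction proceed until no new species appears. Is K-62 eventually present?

No

K-62 would need L-31, Q-42, and X-32 (Rx 6), but X-32 never forms.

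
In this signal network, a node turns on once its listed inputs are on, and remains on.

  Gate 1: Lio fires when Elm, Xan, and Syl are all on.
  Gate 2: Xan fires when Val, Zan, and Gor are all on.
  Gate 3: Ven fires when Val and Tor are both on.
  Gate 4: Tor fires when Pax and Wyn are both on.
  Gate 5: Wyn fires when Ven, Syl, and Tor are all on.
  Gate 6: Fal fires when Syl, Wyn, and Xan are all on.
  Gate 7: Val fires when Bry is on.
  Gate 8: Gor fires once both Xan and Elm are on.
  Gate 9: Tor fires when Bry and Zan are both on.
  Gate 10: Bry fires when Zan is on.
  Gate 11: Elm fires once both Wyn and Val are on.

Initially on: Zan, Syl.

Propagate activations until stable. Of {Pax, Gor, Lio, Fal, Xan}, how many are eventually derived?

No rule produces Pax, and it is not given.
Gor would need Xan and Elm (Gate 8), but Xan never turns on.
Lio would need Elm, Xan, and Syl (Gate 1), but Xan never turns on.
Fal would need Syl, Wyn, and Xan (Gate 6), but Xan never turns on.
Xan would need Val, Zan, and Gor (Gate 2), but Gor never turns on.
None of the 5 are reached.

0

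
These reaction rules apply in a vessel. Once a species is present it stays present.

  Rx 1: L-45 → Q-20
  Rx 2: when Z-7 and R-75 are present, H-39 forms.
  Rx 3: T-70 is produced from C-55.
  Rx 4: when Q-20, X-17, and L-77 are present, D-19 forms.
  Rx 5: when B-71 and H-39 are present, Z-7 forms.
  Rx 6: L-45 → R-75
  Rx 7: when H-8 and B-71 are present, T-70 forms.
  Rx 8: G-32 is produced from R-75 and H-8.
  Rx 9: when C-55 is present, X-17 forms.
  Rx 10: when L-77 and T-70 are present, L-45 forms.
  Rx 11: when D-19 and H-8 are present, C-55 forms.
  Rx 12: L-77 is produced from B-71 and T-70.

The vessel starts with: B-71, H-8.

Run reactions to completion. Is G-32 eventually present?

Yes

H-8 and B-71 present → T-70 forms (Rx 7).
B-71 and T-70 present → L-77 forms (Rx 12).
L-77 and T-70 present → L-45 forms (Rx 10).
L-45 present → R-75 forms (Rx 6).
R-75 and H-8 present → G-32 forms (Rx 8).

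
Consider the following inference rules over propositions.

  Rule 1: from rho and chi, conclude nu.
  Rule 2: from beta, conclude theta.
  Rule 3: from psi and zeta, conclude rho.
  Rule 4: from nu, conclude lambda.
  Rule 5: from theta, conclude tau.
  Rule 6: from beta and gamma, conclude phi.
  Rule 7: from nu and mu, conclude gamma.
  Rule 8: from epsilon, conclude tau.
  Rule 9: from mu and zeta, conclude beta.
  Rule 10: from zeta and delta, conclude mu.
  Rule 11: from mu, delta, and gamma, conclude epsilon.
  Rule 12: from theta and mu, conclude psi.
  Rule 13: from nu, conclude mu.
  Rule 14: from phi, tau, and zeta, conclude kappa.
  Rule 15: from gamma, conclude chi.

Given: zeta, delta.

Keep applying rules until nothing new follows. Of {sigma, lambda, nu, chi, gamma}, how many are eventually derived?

0

No rule produces sigma, and it is not given.
lambda would need nu (Rule 4), but nu is never established.
nu would need rho and chi (Rule 1), but chi is never established.
chi would need gamma (Rule 15), but gamma is never established.
gamma would need nu and mu (Rule 7), but nu is never established.
None of the 5 are reached.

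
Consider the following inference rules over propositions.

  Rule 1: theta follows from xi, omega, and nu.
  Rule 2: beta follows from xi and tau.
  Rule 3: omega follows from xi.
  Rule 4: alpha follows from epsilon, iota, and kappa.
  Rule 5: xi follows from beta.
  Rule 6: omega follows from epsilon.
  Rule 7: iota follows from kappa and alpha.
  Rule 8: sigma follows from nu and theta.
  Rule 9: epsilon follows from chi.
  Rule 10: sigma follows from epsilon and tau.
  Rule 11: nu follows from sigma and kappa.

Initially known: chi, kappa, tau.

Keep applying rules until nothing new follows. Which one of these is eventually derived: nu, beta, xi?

From chi, Rule 9 gives epsilon.
epsilon and tau hold, so sigma follows (Rule 10).
From sigma and kappa, Rule 11 gives nu.
beta would need xi and tau (Rule 2), but xi is never established. xi would need beta (Rule 5), but beta is never established.

nu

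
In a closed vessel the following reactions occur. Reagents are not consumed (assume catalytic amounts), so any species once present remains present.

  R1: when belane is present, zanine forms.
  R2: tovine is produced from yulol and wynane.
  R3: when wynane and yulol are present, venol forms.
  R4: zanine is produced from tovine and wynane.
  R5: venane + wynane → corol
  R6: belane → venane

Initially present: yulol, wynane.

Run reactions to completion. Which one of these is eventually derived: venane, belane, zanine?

yulol and wynane present → tovine forms (R2).
tovine and wynane present → zanine forms (R4).
venane would need belane (R6), but belane never forms. No rule produces belane, and it is not given.

zanine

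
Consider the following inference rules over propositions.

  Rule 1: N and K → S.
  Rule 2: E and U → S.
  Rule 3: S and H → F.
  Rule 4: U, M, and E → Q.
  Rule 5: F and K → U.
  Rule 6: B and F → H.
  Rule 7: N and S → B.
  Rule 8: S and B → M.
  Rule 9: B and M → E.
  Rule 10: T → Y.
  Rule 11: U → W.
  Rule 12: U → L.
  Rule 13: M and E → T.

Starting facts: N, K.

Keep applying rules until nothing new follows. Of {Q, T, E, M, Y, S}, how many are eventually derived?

5

From N and K, Rule 1 gives S.
N and S hold, so B follows (Rule 7).
From S and B, Rule 8 gives M.
B and M hold, so E follows (Rule 9).
From M and E, Rule 13 gives T.
T holds, so Y follows (Rule 10).
Q would need U, M, and E (Rule 4), but U is never established.
T: reached.
E: reached.
M: reached.
Y: reached.
S: reached.
Reached: T, E, M, Y, and S — 5 of the 6.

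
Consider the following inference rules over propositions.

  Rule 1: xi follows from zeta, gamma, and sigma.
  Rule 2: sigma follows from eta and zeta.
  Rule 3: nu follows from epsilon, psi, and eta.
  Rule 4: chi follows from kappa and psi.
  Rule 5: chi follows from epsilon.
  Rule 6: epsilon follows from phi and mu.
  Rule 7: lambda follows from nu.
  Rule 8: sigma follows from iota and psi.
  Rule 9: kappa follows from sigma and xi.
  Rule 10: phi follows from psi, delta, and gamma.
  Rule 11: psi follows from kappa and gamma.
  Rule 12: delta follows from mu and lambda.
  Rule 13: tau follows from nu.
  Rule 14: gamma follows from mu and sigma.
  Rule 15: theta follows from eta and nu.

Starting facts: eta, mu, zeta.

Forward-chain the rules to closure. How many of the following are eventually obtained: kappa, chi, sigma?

3

From eta and zeta, Rule 2 gives sigma.
From mu and sigma, Rule 14 gives gamma.
zeta, gamma, and sigma hold, so xi follows (Rule 1).
sigma and xi hold, so kappa follows (Rule 9).
kappa and gamma hold, so psi follows (Rule 11).
kappa and psi hold, so chi follows (Rule 4).
kappa: reached.
chi: reached.
sigma: reached.
All 3 are reached.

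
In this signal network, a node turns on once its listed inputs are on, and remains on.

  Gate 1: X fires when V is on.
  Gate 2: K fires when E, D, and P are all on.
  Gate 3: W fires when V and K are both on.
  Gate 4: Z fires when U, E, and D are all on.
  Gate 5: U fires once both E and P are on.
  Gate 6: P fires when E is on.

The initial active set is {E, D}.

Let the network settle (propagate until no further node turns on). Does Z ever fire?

E is on, so P fires (Gate 6).
E and P are on, so U fires (Gate 5).
Gate 4: U, E, and D on → Z on.

Yes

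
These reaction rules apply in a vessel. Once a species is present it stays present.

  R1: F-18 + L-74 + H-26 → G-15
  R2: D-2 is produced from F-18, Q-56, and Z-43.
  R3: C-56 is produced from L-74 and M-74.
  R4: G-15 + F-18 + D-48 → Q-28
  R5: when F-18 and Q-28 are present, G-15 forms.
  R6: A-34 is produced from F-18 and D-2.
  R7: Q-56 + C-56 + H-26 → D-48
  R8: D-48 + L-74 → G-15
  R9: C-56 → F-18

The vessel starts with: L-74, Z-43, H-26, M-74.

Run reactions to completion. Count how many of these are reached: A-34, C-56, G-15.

2

L-74 and M-74 present → C-56 forms (R3).
C-56 present → F-18 forms (R9).
F-18, L-74, and H-26 present → G-15 forms (R1).
A-34 would need F-18 and D-2 (R6), but D-2 never forms.
C-56: reached.
G-15: reached.
Reached: C-56 and G-15 — 2 of the 3.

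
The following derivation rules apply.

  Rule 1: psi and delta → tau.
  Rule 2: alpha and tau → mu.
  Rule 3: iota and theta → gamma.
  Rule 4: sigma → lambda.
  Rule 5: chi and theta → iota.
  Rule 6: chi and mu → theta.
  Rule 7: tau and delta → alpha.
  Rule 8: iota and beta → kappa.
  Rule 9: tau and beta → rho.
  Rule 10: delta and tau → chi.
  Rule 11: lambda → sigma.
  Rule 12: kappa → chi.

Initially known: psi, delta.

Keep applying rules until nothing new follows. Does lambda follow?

No

lambda would need sigma (Rule 4), but sigma is never established.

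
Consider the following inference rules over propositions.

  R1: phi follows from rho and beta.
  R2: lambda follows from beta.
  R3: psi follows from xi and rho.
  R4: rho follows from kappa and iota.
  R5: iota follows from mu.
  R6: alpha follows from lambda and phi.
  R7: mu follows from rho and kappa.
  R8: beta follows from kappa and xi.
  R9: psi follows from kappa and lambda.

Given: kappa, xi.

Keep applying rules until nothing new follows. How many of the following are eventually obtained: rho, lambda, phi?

From kappa and xi, R8 gives beta.
From beta, R2 gives lambda.
rho would need kappa and iota (R4), but iota is never established.
lambda: reached.
phi would need rho and beta (R1), but rho is never established.
Reached: lambda — 1 of the 3.

1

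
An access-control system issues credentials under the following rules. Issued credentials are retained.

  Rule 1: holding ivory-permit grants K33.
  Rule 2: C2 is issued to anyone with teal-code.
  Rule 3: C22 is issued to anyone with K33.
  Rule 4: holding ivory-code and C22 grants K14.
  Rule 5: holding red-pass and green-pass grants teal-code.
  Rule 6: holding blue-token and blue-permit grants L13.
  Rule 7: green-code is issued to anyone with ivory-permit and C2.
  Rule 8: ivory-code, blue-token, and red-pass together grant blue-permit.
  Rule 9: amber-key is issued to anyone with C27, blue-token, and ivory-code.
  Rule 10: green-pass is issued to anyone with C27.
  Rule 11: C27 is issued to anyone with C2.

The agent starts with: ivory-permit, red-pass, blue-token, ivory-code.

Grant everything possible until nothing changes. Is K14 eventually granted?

Holding ivory-permit grants K33 (Rule 1).
Holding K33 grants C22 (Rule 3).
Holding ivory-code and C22 grants K14 (Rule 4).

Yes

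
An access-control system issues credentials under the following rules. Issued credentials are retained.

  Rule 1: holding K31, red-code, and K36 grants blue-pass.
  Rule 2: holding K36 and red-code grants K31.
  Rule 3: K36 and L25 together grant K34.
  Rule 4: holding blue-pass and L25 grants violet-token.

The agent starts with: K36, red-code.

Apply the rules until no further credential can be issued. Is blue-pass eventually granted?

Yes

Holding K36 and red-code grants K31 (Rule 2).
Holding K31, red-code, and K36 grants blue-pass (Rule 1).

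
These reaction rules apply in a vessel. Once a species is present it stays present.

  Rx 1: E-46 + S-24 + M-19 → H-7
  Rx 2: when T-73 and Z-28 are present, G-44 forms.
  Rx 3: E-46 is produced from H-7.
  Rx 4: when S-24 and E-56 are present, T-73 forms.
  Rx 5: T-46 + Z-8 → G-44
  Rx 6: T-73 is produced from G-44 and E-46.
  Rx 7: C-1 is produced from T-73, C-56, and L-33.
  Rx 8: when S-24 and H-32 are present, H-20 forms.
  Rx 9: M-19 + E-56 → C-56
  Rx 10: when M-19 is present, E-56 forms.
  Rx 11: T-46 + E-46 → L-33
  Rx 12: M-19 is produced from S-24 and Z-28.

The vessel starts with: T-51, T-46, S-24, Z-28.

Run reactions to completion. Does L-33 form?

No

L-33 would need T-46 and E-46 (Rx 11), but E-46 never forms.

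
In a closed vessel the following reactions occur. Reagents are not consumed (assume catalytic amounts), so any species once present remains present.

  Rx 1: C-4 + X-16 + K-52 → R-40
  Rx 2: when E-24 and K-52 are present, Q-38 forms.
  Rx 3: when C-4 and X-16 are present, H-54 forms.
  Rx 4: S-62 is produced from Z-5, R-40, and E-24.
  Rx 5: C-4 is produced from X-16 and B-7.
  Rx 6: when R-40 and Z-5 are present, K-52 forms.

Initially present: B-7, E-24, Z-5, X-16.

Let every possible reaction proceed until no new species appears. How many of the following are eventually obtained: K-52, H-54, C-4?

2

X-16 and B-7 present → C-4 forms (Rx 5).
C-4 and X-16 present → H-54 forms (Rx 3).
K-52 would need R-40 and Z-5 (Rx 6), but R-40 never forms.
H-54: reached.
C-4: reached.
Reached: H-54 and C-4 — 2 of the 3.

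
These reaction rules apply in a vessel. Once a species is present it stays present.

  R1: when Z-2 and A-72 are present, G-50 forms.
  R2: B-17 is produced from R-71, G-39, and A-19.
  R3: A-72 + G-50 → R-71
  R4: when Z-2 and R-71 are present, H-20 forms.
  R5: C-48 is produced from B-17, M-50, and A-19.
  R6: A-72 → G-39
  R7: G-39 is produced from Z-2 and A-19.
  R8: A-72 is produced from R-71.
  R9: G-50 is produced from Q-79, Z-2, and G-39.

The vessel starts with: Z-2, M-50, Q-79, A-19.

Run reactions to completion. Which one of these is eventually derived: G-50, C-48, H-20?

G-50

Z-2 and A-19 present → G-39 forms (R7).
Q-79, Z-2, and G-39 present → G-50 forms (R9).
H-20 would need Z-2 and R-71 (R4), but R-71 never forms. C-48 would need B-17, M-50, and A-19 (R5), but B-17 never forms.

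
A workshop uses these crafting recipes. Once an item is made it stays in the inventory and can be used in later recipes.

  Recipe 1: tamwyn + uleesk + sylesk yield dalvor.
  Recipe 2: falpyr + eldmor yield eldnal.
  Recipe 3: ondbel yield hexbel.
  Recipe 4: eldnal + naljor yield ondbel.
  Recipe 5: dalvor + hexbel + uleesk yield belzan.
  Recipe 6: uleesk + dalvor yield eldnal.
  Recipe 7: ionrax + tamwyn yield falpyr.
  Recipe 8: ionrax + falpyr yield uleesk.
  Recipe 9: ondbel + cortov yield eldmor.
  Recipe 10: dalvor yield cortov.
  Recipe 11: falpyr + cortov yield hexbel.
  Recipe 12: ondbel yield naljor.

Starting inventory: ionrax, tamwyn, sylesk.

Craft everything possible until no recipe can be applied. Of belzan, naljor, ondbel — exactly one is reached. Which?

belzan

Using Recipe 7, ionrax and tamwyn make falpyr.
Using Recipe 8, ionrax and falpyr make uleesk.
tamwyn + uleesk + sylesk → dalvor (Recipe 1).
Using Recipe 10, dalvor makes cortov.
falpyr + cortov → hexbel (Recipe 11).
dalvor + hexbel + uleesk → belzan (Recipe 5).
ondbel would need eldnal and naljor (Recipe 4), but naljor is never obtained. naljor would need ondbel (Recipe 12), but ondbel is never obtained.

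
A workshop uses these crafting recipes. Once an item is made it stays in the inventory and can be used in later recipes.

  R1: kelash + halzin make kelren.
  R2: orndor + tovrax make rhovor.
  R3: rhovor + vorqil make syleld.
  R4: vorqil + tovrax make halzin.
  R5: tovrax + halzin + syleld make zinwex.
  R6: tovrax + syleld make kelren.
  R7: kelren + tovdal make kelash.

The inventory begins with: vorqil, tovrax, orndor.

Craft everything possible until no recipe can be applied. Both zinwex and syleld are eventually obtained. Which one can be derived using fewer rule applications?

syleld

syleld: Using R2, orndor and tovrax make rhovor. Using R3, rhovor and vorqil make syleld. [2 rule applications]
zinwex: Using R4, vorqil and tovrax make halzin. orndor + tovrax → rhovor (R2). rhovor + vorqil → syleld (R3). Using R5, tovrax, halzin, and syleld make zinwex. [4 rule applications]
syleld needs fewer.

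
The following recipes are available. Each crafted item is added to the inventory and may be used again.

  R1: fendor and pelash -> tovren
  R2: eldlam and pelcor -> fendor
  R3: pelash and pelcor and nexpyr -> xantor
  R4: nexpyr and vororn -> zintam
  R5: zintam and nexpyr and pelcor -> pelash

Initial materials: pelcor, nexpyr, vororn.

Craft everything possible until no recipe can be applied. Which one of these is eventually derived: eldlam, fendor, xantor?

xantor

Using R4, nexpyr and vororn make zintam.
zintam and nexpyr and pelcor -> pelash (R5).
Using R3, pelash, pelcor, and nexpyr make xantor.
fendor would need eldlam and pelcor (R2), but eldlam is never obtained. No rule produces eldlam, and it is not given.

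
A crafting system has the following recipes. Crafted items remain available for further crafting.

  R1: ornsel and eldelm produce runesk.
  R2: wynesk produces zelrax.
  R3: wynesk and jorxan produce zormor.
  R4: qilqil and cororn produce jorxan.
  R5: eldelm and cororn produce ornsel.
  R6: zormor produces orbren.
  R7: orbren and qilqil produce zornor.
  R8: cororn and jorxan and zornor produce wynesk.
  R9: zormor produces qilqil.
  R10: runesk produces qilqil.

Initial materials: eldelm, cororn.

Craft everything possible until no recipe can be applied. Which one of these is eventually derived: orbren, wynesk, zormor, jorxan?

jorxan

Using R5, eldelm and cororn make ornsel.
Using R1, ornsel and eldelm make runesk.
runesk → qilqil (R10).
qilqil and cororn → jorxan (R4).
zormor would need wynesk and jorxan (R3), but wynesk is never obtained. orbren would need zormor (R6), but zormor is never obtained. wynesk would need cororn, jorxan, and zornor (R8), but zornor is never obtained.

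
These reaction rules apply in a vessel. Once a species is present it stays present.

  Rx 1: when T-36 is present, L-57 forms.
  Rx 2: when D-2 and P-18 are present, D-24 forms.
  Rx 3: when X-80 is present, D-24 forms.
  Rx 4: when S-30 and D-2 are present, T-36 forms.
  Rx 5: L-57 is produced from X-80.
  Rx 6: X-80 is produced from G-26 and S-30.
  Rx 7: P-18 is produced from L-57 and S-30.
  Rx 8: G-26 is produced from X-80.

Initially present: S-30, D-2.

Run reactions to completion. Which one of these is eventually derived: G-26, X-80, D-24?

S-30 and D-2 present → T-36 forms (Rx 4).
T-36 present → L-57 forms (Rx 1).
L-57 and S-30 present → P-18 forms (Rx 7).
D-2 and P-18 present → D-24 forms (Rx 2).
X-80 would need G-26 and S-30 (Rx 6), but G-26 never forms. G-26 would need X-80 (Rx 8), but X-80 never forms.

D-24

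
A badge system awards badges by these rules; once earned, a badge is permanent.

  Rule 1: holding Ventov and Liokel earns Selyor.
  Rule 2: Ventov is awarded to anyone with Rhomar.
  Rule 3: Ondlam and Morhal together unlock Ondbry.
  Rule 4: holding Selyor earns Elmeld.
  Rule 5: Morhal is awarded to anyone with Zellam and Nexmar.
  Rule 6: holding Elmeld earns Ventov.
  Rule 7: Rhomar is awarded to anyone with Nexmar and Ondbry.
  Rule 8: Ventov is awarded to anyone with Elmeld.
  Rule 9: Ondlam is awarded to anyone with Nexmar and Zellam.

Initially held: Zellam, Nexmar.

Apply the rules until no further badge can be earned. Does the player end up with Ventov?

Yes

With Nexmar and Zellam, Ondlam is earned (Rule 9).
With Zellam and Nexmar, Morhal is earned (Rule 5).
With Ondlam and Morhal, Ondbry is earned (Rule 3).
With Nexmar and Ondbry, Rhomar is earned (Rule 7).
With Rhomar, Ventov is earned (Rule 2).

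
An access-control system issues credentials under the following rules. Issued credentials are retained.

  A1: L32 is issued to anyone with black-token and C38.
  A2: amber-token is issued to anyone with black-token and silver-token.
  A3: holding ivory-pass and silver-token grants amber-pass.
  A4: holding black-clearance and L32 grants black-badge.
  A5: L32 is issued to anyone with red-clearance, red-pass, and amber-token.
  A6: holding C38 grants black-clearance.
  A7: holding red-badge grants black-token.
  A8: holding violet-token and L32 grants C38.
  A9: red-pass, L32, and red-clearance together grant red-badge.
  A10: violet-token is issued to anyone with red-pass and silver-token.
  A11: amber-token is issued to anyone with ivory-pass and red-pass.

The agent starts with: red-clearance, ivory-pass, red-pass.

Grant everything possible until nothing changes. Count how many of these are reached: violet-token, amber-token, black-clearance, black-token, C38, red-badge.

Holding ivory-pass and red-pass grants amber-token (A11).
Holding red-clearance, red-pass, and amber-token grants L32 (A5).
Holding red-pass, L32, and red-clearance grants red-badge (A9).
Holding red-badge grants black-token (A7).
violet-token would need red-pass and silver-token (A10), but silver-token is never granted.
amber-token: reached.
black-clearance would need C38 (A6), but C38 is never granted.
black-token: reached.
C38 would need violet-token and L32 (A8), but violet-token is never granted.
red-badge: reached.
Reached: amber-token, black-token, and red-badge — 3 of the 6.

3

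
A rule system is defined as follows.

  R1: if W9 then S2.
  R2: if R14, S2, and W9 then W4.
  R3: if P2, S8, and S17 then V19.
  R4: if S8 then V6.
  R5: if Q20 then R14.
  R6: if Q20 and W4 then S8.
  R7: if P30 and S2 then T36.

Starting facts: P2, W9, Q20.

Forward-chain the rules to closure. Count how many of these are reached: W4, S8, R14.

From Q20, R5 gives R14.
From W9, R1 gives S2.
R14, S2, and W9 hold, so W4 follows (R2).
Q20 and W4 hold, so S8 follows (R6).
W4: reached.
S8: reached.
R14: reached.
All 3 are reached.

3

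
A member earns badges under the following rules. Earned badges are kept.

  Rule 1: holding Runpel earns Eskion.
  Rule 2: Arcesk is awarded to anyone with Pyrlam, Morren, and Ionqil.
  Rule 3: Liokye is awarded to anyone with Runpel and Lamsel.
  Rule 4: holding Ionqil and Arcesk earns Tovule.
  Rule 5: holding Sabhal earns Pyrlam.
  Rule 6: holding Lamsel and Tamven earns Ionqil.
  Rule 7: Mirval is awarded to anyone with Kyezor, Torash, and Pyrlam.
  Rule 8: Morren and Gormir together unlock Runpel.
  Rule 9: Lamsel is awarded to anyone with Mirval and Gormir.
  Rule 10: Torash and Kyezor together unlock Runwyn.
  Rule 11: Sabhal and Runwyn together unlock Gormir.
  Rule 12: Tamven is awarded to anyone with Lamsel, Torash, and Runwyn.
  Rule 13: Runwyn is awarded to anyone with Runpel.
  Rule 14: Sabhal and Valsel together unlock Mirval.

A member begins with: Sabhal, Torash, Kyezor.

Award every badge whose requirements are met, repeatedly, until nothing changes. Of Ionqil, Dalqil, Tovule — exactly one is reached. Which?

With Torash and Kyezor, Runwyn is earned (Rule 10).
With Sabhal, Pyrlam is earned (Rule 5).
With Kyezor, Torash, and Pyrlam, Mirval is earned (Rule 7).
With Sabhal and Runwyn, Gormir is earned (Rule 11).
With Mirval and Gormir, Lamsel is earned (Rule 9).
With Lamsel, Torash, and Runwyn, Tamven is earned (Rule 12).
With Lamsel and Tamven, Ionqil is earned (Rule 6).
No rule produces Dalqil, and it is not given. Tovule would need Ionqil and Arcesk (Rule 4), but Arcesk is never earned.

Ionqil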